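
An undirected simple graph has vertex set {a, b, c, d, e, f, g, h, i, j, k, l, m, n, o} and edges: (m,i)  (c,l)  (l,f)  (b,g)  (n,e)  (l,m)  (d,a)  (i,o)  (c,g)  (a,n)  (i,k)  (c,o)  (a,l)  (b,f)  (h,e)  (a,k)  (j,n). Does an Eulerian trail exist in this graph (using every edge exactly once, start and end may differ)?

No

Degrees: a:4, b:2, c:3, d:1, e:2, f:2, g:2, h:1, i:3, j:1, k:2, l:4, m:2, n:3, o:2
Odd-degree vertices: c, d, h, i, j, n (6 total).
With 6 odd-degree vertices (more than two), no single trail can use every edge.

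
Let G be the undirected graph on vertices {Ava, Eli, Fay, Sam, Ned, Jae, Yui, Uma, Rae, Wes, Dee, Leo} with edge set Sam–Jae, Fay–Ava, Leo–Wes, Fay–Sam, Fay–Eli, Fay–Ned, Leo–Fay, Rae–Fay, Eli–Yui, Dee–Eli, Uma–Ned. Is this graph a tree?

The graph has 12 vertices and 11 edges.
Connected and |E| = |V| - 1, which characterizes a tree.

Yes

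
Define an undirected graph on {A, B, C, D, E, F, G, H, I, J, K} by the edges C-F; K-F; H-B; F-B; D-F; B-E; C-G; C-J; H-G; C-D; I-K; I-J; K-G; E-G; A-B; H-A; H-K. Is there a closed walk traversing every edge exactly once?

Degrees: A:2, B:4, C:4, D:2, E:2, F:4, G:4, H:4, I:2, J:2, K:4
All degrees are even and the non-isolated vertices are connected — an Eulerian circuit exists.

Yes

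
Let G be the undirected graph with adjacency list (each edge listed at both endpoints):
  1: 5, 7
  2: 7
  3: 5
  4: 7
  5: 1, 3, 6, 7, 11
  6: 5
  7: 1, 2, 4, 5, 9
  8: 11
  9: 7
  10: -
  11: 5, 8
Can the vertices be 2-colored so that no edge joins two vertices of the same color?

The cycle 1-7-5-1 has length 3, which is odd, so the graph is not bipartite.

No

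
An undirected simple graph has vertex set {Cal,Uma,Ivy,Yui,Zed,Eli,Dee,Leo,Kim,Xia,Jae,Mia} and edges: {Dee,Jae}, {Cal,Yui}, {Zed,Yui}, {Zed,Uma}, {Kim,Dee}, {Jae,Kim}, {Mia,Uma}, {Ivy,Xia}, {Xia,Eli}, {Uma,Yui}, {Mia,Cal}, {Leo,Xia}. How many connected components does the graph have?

Component: {Dee, Kim, Jae}
Component: {Ivy, Eli, Leo, Xia}
Component: {Cal, Uma, Yui, Zed, Mia}

3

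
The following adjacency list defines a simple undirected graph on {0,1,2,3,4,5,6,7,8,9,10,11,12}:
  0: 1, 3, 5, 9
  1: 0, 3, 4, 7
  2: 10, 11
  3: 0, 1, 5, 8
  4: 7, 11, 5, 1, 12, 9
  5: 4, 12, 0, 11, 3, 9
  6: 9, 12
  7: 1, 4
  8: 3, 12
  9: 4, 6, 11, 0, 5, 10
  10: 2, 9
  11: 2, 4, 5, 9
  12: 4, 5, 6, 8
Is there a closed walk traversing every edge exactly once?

Yes

Degrees: 0:4, 1:4, 2:2, 3:4, 4:6, 5:6, 6:2, 7:2, 8:2, 9:6, 10:2, 11:4, 12:4
Every vertex has even degree and the edges form a single connected piece, so an Eulerian circuit exists.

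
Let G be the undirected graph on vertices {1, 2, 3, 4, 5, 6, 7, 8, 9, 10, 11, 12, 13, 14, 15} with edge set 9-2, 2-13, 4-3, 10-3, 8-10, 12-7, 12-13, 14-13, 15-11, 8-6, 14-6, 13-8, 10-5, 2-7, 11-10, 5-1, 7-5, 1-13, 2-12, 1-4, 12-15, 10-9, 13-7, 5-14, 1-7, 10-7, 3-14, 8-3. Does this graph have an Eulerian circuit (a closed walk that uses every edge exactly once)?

Yes

Degrees: 1:4, 2:4, 3:4, 4:2, 5:4, 6:2, 7:6, 8:4, 9:2, 10:6, 11:2, 12:4, 13:6, 14:4, 15:2
All degrees are even and the non-isolated vertices are connected — an Eulerian circuit exists.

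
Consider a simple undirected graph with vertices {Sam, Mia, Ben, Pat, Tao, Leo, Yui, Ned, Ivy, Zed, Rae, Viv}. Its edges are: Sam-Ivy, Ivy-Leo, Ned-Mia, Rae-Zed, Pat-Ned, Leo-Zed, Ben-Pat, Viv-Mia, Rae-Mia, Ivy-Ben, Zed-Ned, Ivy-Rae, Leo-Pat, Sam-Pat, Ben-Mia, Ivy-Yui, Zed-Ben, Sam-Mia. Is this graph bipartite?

Yes

Color {Mia, Pat, Tao, Ivy, Zed} black and {Sam, Ben, Leo, Yui, Ned, Rae, Viv} white. No edge joins two same-colored vertices, so the graph is bipartite.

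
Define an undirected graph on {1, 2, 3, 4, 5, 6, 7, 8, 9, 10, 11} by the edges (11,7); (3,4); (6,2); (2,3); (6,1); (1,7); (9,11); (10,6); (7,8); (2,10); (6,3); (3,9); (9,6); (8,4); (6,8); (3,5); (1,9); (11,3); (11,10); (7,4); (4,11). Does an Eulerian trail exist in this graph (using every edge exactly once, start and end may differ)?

No

Degrees: 1:3, 2:3, 3:6, 4:4, 5:1, 6:6, 7:4, 8:3, 9:4, 10:3, 11:5
Odd-degree vertices: 1, 2, 5, 8, 10, 11 (6 total).
An Eulerian trail requires 0 or 2 odd-degree vertices; here there are 6.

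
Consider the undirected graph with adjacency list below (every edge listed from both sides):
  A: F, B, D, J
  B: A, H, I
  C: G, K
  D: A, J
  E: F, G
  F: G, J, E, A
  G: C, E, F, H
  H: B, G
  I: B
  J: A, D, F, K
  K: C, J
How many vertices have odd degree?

Degrees: A:4, B:3, C:2, D:2, E:2, F:4, G:4, H:2, I:1, J:4, K:2
Odd-degree vertices: B, I.

2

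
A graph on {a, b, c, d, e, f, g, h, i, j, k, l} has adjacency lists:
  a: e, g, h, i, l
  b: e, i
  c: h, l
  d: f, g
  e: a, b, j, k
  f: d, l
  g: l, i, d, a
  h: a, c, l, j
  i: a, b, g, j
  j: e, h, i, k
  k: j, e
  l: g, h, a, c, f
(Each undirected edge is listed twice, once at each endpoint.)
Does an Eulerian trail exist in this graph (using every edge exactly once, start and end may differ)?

Yes

Degrees: a:5, b:2, c:2, d:2, e:4, f:2, g:4, h:4, i:4, j:4, k:2, l:5
Odd-degree vertices: a, l (2 total).
The non-isolated vertices are connected and exactly 2 have odd degree, so an Eulerian trail exists (from a to l).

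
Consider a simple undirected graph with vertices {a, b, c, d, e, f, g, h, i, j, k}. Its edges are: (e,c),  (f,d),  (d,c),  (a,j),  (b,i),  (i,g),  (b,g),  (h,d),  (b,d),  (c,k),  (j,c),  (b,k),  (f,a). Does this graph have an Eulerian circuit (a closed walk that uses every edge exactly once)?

Degrees: a:2, b:4, c:4, d:4, e:1, f:2, g:2, h:1, i:2, j:2, k:2
e, h have odd degree; an Eulerian circuit needs every degree to be even, so none exists.

No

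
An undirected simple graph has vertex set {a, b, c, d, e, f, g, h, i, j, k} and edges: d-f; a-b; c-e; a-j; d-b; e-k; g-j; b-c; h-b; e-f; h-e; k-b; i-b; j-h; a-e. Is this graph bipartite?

No

e-f-d-b-k-e is an odd cycle (length 5), and a bipartite graph can contain only even cycles.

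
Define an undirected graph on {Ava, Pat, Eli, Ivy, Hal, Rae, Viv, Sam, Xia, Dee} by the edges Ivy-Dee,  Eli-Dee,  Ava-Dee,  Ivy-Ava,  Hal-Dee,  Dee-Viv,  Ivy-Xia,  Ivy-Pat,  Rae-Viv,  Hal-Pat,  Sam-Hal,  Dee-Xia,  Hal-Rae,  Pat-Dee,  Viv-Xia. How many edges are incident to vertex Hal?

Neighbors of Hal: Pat, Rae, Sam, Dee.

4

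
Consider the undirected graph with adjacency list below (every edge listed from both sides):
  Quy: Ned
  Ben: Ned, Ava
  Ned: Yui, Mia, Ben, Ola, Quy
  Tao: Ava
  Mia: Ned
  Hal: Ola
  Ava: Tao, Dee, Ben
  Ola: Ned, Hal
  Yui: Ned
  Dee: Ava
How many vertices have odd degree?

Degrees: Quy:1, Ben:2, Ned:5, Tao:1, Mia:1, Hal:1, Ava:3, Ola:2, Yui:1, Dee:1
Odd-degree vertices: Quy, Ned, Tao, Mia, Hal, Ava, Yui, Dee.

8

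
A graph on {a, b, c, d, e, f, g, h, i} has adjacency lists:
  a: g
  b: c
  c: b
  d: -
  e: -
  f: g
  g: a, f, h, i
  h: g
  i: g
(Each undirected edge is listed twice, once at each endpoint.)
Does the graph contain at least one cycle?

No

|V| = 9, |E| = 5, number of components = 4.
Since 5 = 9 - 4, the graph is a forest and contains no cycle.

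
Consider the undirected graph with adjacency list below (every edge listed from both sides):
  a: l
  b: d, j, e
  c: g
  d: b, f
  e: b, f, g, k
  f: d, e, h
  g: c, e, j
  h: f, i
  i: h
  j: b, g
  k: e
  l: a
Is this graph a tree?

|V| = 12, |E| = 12.
It is not connected, so it is not a tree.

No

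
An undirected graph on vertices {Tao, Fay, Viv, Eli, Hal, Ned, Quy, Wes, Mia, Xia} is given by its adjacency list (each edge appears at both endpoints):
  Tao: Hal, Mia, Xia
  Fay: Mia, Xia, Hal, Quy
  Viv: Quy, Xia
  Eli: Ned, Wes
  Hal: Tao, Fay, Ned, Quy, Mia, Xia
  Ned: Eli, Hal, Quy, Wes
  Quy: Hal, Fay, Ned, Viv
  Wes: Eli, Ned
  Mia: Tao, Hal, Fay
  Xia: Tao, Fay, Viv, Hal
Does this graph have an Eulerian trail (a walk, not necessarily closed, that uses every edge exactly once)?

Degrees: Tao:3, Fay:4, Viv:2, Eli:2, Hal:6, Ned:4, Quy:4, Wes:2, Mia:3, Xia:4
Odd-degree vertices: Tao, Mia (2 total).
With 2 odd-degree vertices and all edges in one connected piece, an Eulerian trail exists (from Tao to Mia).

Yes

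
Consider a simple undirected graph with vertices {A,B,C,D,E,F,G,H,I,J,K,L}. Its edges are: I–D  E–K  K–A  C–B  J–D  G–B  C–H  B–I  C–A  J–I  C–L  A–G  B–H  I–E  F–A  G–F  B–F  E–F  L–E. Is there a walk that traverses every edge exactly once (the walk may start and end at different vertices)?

Degrees: A:4, B:5, C:4, D:2, E:4, F:4, G:3, H:2, I:4, J:2, K:2, L:2
Odd-degree vertices: B, G (2 total).
The non-isolated vertices are connected and exactly 2 have odd degree, so an Eulerian trail exists (from B to G).

Yes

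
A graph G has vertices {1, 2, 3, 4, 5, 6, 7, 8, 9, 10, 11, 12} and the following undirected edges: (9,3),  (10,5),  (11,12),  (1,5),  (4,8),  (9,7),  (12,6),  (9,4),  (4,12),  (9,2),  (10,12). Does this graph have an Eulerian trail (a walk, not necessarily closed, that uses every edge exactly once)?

Degrees: 1:1, 2:1, 3:1, 4:3, 5:2, 6:1, 7:1, 8:1, 9:4, 10:2, 11:1, 12:4
Odd-degree vertices: 1, 2, 3, 4, 6, 7, 8, 11 (8 total).
An Eulerian trail requires 0 or 2 odd-degree vertices; here there are 8.

No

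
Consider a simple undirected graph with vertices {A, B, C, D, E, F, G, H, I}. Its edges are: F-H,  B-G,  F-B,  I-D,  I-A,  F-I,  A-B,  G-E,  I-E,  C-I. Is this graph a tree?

No

|V| = 9, |E| = 10.
Connected but with 10 > 8 edges, so it has a cycle and is not a tree.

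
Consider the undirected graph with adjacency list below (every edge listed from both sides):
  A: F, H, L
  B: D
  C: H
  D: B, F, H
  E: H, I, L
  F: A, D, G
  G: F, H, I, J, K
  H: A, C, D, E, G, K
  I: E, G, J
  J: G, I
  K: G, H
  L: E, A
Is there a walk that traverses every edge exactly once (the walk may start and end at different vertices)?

Degrees: A:3, B:1, C:1, D:3, E:3, F:3, G:5, H:6, I:3, J:2, K:2, L:2
Odd-degree vertices: A, B, C, D, E, F, G, I (8 total).
An Eulerian trail requires 0 or 2 odd-degree vertices; here there are 8.

No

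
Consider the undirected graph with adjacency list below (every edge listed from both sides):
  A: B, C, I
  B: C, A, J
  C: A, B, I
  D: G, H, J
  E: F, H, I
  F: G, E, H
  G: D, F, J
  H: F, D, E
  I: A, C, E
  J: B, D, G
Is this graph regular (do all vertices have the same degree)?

Degrees: A:3, B:3, C:3, D:3, E:3, F:3, G:3, H:3, I:3, J:3
Every vertex has degree 3, so the graph is 3-regular.

Yes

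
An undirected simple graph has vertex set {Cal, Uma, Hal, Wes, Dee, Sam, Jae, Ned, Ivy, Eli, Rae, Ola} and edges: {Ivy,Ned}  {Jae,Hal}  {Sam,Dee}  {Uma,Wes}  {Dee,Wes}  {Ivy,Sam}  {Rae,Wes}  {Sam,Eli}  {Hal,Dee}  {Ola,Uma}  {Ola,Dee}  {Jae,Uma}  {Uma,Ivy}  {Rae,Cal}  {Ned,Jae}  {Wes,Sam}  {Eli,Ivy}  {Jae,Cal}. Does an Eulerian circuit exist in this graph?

Degrees: Cal:2, Uma:4, Hal:2, Wes:4, Dee:4, Sam:4, Jae:4, Ned:2, Ivy:4, Eli:2, Rae:2, Ola:2
Every vertex has even degree and the edges form a single connected piece, so an Eulerian circuit exists.

Yes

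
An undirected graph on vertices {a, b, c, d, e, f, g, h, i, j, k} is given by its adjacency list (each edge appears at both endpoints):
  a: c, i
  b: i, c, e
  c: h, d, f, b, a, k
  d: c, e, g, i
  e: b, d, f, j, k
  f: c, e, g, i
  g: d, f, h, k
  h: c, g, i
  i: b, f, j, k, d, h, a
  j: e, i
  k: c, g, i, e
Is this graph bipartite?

Partition the vertices as {c, e, g, i} vs {a, b, d, f, h, j, k}. Each listed edge has one endpoint in each part, so the graph is bipartite.

Yes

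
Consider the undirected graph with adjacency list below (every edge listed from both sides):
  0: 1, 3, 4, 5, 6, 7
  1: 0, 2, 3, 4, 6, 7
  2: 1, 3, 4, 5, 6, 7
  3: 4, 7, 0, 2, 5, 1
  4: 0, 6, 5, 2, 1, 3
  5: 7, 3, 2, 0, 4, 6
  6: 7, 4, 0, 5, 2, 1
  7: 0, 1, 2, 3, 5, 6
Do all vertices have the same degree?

Degrees: 0:6, 1:6, 2:6, 3:6, 4:6, 5:6, 6:6, 7:6
All degrees equal 6; the graph is regular.

Yes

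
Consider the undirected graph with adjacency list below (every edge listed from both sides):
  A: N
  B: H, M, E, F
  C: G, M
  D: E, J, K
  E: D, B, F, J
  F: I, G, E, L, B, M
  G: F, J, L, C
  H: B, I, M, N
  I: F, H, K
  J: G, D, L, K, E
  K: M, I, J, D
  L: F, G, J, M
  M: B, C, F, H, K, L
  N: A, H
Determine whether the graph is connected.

Yes

Starting from A and exploring outward reaches every vertex (A, N, H, B, I, M, F, E, K, L, C, G, D, J); the graph is connected.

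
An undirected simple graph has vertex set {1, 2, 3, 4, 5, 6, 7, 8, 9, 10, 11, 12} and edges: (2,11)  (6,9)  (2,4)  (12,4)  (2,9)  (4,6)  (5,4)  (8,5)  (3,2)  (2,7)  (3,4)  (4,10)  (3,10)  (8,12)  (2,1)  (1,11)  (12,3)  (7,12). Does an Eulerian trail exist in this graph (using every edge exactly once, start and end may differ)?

Yes

Degrees: 1:2, 2:6, 3:4, 4:6, 5:2, 6:2, 7:2, 8:2, 9:2, 10:2, 11:2, 12:4
Odd-degree vertices: none (0 total).
The non-isolated vertices are connected and exactly 0 have odd degree, so an Eulerian trail exists.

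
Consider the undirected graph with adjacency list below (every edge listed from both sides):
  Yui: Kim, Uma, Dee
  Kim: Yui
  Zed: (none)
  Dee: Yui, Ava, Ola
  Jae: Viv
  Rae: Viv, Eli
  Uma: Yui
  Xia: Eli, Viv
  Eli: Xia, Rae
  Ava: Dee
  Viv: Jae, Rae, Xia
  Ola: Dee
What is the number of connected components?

Component: {Zed}
Component: {Jae, Rae, Xia, Eli, Viv}
Component: {Yui, Kim, Dee, Uma, Ava, Ola}

3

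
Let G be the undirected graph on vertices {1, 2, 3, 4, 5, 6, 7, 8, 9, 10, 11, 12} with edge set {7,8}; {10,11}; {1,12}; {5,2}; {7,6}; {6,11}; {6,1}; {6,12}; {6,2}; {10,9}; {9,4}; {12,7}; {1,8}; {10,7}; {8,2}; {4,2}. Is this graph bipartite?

No

The cycle 1-6-12-1 has length 3, which is odd, so the graph is not bipartite.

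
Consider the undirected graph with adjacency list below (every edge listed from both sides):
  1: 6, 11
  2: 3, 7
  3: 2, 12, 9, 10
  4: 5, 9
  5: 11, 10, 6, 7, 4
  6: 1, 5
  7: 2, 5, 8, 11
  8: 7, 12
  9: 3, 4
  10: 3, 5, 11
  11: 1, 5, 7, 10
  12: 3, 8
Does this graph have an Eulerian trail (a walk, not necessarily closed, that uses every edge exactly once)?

Yes

Degrees: 1:2, 2:2, 3:4, 4:2, 5:5, 6:2, 7:4, 8:2, 9:2, 10:3, 11:4, 12:2
Odd-degree vertices: 5, 10 (2 total).
With 2 odd-degree vertices and all edges in one connected piece, an Eulerian trail exists (from 5 to 10).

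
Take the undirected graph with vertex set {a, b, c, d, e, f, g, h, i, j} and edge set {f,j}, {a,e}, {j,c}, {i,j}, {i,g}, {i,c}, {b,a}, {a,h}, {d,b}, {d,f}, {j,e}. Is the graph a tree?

|V| = 10, |E| = 11.
A tree on 10 vertices has exactly 9 edges; this graph has 11, so it contains a cycle and is not a tree.

No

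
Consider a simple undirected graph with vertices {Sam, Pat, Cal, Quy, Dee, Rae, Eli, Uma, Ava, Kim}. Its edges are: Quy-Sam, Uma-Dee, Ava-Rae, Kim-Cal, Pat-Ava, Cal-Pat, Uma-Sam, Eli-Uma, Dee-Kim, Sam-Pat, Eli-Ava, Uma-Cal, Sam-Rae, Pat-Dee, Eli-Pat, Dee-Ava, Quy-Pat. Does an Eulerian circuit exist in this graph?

No

Degrees: Sam:4, Pat:6, Cal:3, Quy:2, Dee:4, Rae:2, Eli:3, Uma:4, Ava:4, Kim:2
Vertices with odd degree: Cal, Eli. An Eulerian circuit requires all degrees even.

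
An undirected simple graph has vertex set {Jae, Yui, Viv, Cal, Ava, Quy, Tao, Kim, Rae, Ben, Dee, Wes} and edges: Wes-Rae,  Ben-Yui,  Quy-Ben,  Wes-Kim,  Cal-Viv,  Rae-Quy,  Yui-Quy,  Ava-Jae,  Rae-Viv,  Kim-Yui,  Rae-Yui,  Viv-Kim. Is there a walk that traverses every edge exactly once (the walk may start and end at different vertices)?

No

Degrees: Jae:1, Yui:4, Viv:3, Cal:1, Ava:1, Quy:3, Tao:0, Kim:3, Rae:4, Ben:2, Dee:0, Wes:2
Odd-degree vertices: Jae, Viv, Cal, Ava, Quy, Kim (6 total).
With 6 odd-degree vertices (more than two), no single trail can use every edge.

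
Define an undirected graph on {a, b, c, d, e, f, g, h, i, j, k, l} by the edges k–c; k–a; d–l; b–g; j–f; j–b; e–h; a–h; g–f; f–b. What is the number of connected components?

Component: {i}
Component: {d, l}
Component: {b, f, g, j}
Component: {a, c, e, h, k}

4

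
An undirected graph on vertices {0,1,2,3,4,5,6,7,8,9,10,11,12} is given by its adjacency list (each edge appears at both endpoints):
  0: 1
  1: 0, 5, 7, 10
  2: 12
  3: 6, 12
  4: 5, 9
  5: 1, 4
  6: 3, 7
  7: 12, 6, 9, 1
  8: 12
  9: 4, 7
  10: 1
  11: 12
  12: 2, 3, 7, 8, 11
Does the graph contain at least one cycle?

Yes

The graph has 13 vertices, 14 edges, and 1 connected component.
One cycle is 1-7-9-4-5-1.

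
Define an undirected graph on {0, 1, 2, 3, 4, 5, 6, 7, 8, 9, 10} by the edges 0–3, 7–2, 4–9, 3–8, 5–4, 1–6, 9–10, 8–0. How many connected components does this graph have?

4

Component: {1, 6}
Component: {2, 7}
Component: {0, 3, 8}
Component: {4, 5, 9, 10}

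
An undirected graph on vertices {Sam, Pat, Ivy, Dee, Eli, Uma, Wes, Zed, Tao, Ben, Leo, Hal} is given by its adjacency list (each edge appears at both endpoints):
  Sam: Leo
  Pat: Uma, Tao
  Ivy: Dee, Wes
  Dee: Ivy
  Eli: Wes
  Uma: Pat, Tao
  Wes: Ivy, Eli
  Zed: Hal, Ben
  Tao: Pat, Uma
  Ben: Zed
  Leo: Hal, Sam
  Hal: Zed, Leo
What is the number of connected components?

3

Component: {Pat, Uma, Tao}
Component: {Ivy, Dee, Eli, Wes}
Component: {Sam, Zed, Ben, Leo, Hal}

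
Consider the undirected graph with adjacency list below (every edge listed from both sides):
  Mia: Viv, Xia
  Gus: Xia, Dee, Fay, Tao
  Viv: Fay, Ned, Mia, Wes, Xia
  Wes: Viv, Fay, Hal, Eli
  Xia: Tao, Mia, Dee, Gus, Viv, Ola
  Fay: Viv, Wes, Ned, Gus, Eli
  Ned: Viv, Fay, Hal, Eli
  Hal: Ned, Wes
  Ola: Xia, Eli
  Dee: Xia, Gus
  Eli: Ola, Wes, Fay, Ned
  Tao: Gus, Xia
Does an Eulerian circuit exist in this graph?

No

Degrees: Mia:2, Gus:4, Viv:5, Wes:4, Xia:6, Fay:5, Ned:4, Hal:2, Ola:2, Dee:2, Eli:4, Tao:2
Viv, Fay have odd degree; an Eulerian circuit needs every degree to be even, so none exists.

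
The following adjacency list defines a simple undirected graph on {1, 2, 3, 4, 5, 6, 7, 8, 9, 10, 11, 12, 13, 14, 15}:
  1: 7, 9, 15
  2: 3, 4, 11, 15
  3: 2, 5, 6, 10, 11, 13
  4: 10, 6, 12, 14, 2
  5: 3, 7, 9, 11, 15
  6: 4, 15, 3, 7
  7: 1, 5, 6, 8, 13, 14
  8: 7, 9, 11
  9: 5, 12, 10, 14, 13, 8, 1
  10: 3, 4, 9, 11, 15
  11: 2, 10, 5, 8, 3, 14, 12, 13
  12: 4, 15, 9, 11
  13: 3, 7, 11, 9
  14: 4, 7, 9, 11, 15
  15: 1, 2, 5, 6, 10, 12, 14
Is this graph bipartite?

The cycle 11-3-5-11 has length 3, which is odd, so the graph is not bipartite.

No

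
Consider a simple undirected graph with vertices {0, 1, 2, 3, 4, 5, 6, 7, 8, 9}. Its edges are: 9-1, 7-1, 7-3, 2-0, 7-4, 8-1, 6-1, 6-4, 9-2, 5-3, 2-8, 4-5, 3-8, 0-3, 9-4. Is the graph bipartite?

Yes

Color {1, 2, 3, 4} black and {0, 5, 6, 7, 8, 9} white. No edge joins two same-colored vertices, so the graph is bipartite.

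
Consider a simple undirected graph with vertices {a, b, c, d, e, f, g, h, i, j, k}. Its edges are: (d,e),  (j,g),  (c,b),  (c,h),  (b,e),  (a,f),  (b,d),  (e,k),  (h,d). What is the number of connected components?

Component: {i}
Component: {a, f}
Component: {g, j}
Component: {b, c, d, e, h, k}

4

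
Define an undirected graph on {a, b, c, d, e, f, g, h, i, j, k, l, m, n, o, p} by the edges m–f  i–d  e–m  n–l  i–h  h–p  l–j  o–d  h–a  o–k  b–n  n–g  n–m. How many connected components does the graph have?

Component: {c}
Component: {a, d, h, i, k, o, p}
Component: {b, e, f, g, j, l, m, n}

3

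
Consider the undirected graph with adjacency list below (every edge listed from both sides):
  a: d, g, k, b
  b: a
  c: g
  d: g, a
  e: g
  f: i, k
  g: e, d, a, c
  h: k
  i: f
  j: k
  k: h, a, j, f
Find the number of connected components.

1

Component: {a, b, c, d, e, f, g, h, i, j, k}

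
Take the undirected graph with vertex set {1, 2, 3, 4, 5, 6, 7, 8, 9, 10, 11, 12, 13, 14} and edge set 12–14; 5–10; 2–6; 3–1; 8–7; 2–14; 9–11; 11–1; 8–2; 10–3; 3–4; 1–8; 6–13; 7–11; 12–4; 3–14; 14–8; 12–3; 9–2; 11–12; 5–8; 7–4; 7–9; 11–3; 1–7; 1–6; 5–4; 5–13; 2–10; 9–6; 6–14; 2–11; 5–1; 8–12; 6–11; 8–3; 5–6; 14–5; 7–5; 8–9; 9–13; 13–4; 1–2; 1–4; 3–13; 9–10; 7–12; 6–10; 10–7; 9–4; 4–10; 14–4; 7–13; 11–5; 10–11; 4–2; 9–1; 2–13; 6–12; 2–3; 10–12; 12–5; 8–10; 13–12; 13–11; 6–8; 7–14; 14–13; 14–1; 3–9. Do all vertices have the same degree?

Degrees: 1:10, 2:10, 3:10, 4:10, 5:10, 6:10, 7:10, 8:10, 9:10, 10:10, 11:10, 12:10, 13:10, 14:10
Every vertex has degree 10, so the graph is 10-regular.

Yes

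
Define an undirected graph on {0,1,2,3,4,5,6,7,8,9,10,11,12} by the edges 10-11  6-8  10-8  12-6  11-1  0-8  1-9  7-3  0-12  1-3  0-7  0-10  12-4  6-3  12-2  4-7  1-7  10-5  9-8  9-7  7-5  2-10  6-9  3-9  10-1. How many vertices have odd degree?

Degrees: 0:4, 1:5, 2:2, 3:4, 4:2, 5:2, 6:4, 7:6, 8:4, 9:5, 10:6, 11:2, 12:4
Odd-degree vertices: 1, 9.

2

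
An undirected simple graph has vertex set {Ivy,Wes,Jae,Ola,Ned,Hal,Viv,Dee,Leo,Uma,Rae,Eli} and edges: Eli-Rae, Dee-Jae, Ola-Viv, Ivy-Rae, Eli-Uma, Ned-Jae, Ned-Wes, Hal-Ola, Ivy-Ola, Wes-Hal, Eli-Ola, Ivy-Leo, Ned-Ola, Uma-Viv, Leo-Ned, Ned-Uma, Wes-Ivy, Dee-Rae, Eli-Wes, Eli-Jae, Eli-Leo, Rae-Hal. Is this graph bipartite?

Yes

Partition the vertices as {Wes, Jae, Ola, Leo, Uma, Rae} vs {Ivy, Ned, Hal, Viv, Dee, Eli}. Each listed edge has one endpoint in each part, so the graph is bipartite.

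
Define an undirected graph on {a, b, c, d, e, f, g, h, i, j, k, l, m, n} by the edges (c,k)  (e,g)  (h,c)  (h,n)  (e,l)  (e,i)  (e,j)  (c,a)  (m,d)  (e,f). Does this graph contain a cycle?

The graph has 14 vertices, 10 edges, and 4 connected components.
Since 10 = 14 - 4, the graph is a forest and contains no cycle.

No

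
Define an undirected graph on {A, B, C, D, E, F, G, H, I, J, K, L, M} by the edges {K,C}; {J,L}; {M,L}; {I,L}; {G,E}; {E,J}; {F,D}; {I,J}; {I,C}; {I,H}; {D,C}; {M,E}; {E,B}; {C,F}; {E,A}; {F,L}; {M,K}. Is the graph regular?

No

Degrees: A:1, B:1, C:4, D:2, E:5, F:3, G:1, H:1, I:4, J:3, K:2, L:4, M:3
Degrees are not all equal (e.g. deg(A)=1 but deg(E)=5); not regular.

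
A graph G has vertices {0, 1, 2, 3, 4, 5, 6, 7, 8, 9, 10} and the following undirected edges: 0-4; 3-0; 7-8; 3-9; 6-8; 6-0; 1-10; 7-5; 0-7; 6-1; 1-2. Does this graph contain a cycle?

Yes

|V| = 11, |E| = 11, number of components = 1.
Since 11 > 11 - 1, a cycle must exist; for instance 0-6-8-7-0.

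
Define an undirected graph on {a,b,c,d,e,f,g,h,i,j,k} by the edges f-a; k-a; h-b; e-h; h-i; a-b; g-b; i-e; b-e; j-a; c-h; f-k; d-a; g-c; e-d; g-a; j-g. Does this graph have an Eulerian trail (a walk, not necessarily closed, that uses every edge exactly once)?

Yes

Degrees: a:6, b:4, c:2, d:2, e:4, f:2, g:4, h:4, i:2, j:2, k:2
Odd-degree vertices: none (0 total).
The non-isolated vertices are connected and exactly 0 have odd degree, so an Eulerian trail exists.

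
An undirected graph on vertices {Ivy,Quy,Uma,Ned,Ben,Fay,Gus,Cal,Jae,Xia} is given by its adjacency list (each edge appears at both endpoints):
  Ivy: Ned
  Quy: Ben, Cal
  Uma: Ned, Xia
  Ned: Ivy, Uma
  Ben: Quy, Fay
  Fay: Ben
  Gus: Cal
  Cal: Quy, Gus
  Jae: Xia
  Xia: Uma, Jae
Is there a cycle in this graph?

The graph has 10 vertices, 8 edges, and 2 connected components.
Since 8 = 10 - 2, the graph is a forest and contains no cycle.

No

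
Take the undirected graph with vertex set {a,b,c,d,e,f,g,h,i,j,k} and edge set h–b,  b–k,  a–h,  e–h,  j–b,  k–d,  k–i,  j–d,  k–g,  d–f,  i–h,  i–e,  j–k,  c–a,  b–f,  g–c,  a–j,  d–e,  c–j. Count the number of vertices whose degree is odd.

Degrees: a:3, b:4, c:3, d:4, e:3, f:2, g:2, h:4, i:3, j:5, k:5
Odd-degree vertices: a, c, e, i, j, k.

6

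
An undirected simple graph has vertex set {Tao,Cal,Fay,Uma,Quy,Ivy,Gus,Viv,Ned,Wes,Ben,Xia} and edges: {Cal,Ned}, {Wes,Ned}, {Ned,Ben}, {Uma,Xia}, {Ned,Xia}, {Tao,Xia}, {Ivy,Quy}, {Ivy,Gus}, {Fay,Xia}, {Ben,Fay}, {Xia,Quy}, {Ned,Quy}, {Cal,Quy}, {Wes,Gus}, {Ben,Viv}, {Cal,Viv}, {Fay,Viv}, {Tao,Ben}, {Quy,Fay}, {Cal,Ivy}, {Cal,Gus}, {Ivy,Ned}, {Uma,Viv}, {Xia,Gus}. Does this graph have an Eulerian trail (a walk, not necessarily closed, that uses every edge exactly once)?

Yes

Degrees: Tao:2, Cal:5, Fay:4, Uma:2, Quy:5, Ivy:4, Gus:4, Viv:4, Ned:6, Wes:2, Ben:4, Xia:6
Odd-degree vertices: Cal, Quy (2 total).
The non-isolated vertices are connected and exactly 2 have odd degree, so an Eulerian trail exists (from Cal to Quy).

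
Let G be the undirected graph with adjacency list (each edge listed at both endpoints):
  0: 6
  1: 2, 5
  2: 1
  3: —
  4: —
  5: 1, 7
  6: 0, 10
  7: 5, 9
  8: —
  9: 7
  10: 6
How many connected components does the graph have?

5

Component: {3}
Component: {4}
Component: {8}
Component: {0, 6, 10}
Component: {1, 2, 5, 7, 9}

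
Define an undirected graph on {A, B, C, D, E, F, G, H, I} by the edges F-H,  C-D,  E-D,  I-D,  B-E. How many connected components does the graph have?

4

Component: {A}
Component: {G}
Component: {F, H}
Component: {B, C, D, E, I}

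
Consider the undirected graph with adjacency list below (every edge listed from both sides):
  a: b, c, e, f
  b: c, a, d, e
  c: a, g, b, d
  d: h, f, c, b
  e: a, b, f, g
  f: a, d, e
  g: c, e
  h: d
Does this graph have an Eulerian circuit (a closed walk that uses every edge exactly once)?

No

Degrees: a:4, b:4, c:4, d:4, e:4, f:3, g:2, h:1
Vertices with odd degree: f, h. An Eulerian circuit requires all degrees even.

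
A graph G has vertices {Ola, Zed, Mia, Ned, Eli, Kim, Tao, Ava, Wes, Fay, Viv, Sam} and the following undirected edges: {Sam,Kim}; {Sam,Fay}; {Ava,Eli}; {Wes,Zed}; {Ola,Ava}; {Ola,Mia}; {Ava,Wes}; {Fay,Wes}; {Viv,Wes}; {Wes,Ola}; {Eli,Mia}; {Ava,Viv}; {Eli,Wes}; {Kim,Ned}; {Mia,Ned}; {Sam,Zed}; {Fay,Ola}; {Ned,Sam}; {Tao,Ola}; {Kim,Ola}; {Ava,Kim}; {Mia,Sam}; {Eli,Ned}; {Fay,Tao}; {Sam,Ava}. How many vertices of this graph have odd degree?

0

Degrees: Ola:6, Zed:2, Mia:4, Ned:4, Eli:4, Kim:4, Tao:2, Ava:6, Wes:6, Fay:4, Viv:2, Sam:6
Odd-degree vertices: none.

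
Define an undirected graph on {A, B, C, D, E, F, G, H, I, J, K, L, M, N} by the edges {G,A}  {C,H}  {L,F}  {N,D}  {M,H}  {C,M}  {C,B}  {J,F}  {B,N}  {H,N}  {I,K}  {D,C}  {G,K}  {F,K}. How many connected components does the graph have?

Component: {E}
Component: {B, C, D, H, M, N}
Component: {A, F, G, I, J, K, L}

3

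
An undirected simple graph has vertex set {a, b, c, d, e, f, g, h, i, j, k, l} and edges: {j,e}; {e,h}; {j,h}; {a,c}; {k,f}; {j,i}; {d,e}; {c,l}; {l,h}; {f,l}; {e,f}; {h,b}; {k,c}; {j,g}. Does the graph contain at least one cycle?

|V| = 12, |E| = 14, number of components = 1.
One cycle is h-j-e-h.

Yes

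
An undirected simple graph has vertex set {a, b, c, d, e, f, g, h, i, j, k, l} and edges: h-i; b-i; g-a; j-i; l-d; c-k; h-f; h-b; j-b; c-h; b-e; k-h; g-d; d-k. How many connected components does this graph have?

1

Component: {a, b, c, d, e, f, g, h, i, j, k, l}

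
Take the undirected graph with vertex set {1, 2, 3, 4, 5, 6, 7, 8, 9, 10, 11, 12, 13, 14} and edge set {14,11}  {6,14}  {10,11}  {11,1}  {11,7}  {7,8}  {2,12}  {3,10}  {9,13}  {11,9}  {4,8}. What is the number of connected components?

Component: {5}
Component: {2, 12}
Component: {1, 3, 4, 6, 7, 8, 9, 10, 11, 13, 14}

3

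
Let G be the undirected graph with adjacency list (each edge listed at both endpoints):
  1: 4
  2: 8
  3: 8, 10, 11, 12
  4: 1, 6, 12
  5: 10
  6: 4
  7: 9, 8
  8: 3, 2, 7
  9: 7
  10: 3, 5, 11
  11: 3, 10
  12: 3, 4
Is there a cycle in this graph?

Yes

The graph has 12 vertices, 12 edges, and 1 connected component.
Since 12 > 12 - 1, a cycle must exist; for instance 3-10-11-3.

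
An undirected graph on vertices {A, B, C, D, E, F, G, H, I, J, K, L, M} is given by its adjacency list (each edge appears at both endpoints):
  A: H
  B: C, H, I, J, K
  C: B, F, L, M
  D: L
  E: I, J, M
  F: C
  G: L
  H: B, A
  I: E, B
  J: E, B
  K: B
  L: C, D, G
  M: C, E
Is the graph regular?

Degrees: A:1, B:5, C:4, D:1, E:3, F:1, G:1, H:2, I:2, J:2, K:1, L:3, M:2
Vertex A has degree 1 while B has degree 5, so the graph is not regular.

No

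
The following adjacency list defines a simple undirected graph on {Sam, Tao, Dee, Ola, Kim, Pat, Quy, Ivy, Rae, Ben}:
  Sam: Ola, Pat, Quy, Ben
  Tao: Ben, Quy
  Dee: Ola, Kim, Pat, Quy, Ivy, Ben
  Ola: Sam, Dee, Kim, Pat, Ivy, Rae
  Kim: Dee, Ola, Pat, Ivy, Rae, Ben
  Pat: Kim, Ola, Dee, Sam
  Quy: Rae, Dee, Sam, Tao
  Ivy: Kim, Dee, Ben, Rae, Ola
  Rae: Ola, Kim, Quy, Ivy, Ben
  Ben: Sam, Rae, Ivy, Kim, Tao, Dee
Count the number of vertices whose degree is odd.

2

Degrees: Sam:4, Tao:2, Dee:6, Ola:6, Kim:6, Pat:4, Quy:4, Ivy:5, Rae:5, Ben:6
Odd-degree vertices: Ivy, Rae.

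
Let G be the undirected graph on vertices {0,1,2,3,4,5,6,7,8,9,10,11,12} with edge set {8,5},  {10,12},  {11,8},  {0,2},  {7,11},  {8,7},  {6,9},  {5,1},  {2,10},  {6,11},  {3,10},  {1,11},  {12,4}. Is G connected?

Component: {0, 2, 3, 4, 10, 12}
Component: {1, 5, 6, 7, 8, 9, 11}
There are 2 separate components, so the graph is not connected.

No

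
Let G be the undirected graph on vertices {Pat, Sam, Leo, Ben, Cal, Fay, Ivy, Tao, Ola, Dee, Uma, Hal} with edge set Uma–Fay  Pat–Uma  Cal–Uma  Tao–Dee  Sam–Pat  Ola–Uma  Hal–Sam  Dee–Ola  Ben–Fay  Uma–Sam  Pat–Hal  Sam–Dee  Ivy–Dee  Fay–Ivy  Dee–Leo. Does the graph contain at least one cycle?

|V| = 12, |E| = 15, number of components = 1.
One cycle is Sam-Dee-Ola-Uma-Sam.

Yes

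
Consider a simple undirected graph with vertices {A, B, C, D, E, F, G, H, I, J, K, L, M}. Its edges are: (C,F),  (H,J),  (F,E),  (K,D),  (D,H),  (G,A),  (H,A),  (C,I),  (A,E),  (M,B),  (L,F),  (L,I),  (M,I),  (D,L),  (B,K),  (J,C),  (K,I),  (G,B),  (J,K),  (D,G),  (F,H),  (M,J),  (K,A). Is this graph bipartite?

Color {C, E, G, H, K, L, M} black and {A, B, D, F, I, J} white. No edge joins two same-colored vertices, so the graph is bipartite.

Yes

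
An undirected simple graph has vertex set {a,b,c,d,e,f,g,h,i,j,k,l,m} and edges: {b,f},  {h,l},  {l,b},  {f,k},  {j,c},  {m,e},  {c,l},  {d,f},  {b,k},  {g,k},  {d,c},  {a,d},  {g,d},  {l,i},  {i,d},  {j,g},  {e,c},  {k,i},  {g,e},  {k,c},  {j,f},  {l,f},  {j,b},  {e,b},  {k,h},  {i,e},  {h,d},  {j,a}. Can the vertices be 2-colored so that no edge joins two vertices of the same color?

b-f-j-b is an odd cycle (length 3), and a bipartite graph can contain only even cycles.

No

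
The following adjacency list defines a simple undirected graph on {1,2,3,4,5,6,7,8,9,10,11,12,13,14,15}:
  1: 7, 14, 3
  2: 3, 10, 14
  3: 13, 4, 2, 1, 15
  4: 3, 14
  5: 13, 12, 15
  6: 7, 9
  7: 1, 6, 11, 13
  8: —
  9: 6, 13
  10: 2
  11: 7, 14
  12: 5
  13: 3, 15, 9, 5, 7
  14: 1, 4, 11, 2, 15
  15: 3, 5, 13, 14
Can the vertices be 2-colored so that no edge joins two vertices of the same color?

The cycle 3-13-15-3 has length 3, which is odd, so the graph is not bipartite.

No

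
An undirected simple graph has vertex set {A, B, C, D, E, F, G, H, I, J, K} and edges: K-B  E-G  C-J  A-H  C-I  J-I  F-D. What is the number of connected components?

5

Component: {A, H}
Component: {B, K}
Component: {D, F}
Component: {E, G}
Component: {C, I, J}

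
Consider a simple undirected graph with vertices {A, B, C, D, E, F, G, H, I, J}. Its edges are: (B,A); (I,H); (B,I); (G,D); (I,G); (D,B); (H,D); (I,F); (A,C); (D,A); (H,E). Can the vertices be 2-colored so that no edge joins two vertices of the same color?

B-A-D-B is an odd cycle (length 3), and a bipartite graph can contain only even cycles.

No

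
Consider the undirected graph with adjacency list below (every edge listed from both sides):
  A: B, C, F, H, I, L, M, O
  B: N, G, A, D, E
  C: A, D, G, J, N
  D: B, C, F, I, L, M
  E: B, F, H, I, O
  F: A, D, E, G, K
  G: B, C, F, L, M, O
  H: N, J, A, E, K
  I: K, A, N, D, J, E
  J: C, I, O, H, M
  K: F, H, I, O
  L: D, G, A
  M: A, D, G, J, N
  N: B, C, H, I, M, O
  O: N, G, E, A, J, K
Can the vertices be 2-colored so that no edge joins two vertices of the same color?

A valid 2-coloring puts {B, C, F, H, I, L, M, O} on one side and {A, D, E, G, J, K, N} on the other; every edge crosses between the two sides.

Yes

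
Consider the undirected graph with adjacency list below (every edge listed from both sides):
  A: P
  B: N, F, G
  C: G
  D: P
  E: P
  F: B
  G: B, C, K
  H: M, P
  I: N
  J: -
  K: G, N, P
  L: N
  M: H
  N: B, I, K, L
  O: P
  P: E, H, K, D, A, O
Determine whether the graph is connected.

No

Component: {J}
Component: {A, B, C, D, E, F, G, H, I, K, L, M, N, O, P}
No edge joins these 2 groups, so the graph is disconnected.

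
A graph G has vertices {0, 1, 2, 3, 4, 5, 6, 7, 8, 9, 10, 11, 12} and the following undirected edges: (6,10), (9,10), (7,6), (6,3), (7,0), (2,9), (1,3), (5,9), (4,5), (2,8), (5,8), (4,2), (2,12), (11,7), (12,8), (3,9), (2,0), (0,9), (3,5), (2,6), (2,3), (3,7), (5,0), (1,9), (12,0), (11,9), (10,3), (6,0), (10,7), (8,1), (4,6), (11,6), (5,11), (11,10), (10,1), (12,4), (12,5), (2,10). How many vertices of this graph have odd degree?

Degrees: 0:6, 1:4, 2:8, 3:7, 4:4, 5:7, 6:7, 7:5, 8:4, 9:7, 10:7, 11:5, 12:5
Odd-degree vertices: 3, 5, 6, 7, 9, 10, 11, 12.

8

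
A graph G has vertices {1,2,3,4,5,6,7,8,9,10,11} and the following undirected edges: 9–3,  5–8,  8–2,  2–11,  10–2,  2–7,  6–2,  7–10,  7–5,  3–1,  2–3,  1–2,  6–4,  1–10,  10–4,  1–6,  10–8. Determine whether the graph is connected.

Yes

A breadth-first search from 1 visits 1, 3, 10, 6, 2, 9, 8, 7, 4, 11, 5 — all 11 vertices — so the graph is connected.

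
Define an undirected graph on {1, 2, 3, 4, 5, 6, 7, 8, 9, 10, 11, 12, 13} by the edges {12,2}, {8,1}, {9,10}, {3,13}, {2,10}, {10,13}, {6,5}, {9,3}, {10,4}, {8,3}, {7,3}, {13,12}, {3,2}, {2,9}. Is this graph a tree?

No

The graph has 13 vertices and 14 edges.
It is not connected, so it is not a tree.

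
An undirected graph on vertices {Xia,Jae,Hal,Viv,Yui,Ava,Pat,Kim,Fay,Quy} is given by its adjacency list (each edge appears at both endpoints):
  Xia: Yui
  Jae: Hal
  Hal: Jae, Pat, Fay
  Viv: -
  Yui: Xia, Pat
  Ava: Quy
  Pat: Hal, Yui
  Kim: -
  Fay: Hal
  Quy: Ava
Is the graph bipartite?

Color {Hal, Viv, Yui, Kim, Quy} black and {Xia, Jae, Ava, Pat, Fay} white. No edge joins two same-colored vertices, so the graph is bipartite.

Yes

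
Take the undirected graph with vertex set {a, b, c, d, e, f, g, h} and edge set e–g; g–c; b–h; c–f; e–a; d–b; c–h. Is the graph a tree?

Yes

|V| = 8, |E| = 7.
Connected and |E| = |V| - 1, which characterizes a tree.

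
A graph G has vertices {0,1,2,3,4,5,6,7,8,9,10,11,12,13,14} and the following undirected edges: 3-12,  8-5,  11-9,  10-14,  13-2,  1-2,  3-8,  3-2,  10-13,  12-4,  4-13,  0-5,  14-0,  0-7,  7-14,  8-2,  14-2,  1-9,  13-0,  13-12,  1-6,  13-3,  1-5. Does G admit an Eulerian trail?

Degrees: 0:4, 1:4, 2:5, 3:4, 4:2, 5:3, 6:1, 7:2, 8:3, 9:2, 10:2, 11:1, 12:3, 13:6, 14:4
Odd-degree vertices: 2, 5, 6, 8, 11, 12 (6 total).
An Eulerian trail requires 0 or 2 odd-degree vertices; here there are 6.

No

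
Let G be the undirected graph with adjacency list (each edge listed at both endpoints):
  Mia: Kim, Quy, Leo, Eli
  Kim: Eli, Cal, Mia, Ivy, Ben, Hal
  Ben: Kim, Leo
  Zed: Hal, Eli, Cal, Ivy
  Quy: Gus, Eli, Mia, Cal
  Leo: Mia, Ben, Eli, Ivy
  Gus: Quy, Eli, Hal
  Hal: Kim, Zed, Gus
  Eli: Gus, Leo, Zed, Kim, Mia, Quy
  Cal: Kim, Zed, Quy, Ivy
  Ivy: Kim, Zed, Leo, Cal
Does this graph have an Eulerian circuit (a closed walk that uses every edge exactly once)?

Degrees: Mia:4, Kim:6, Ben:2, Zed:4, Quy:4, Leo:4, Gus:3, Hal:3, Eli:6, Cal:4, Ivy:4
Gus, Hal have odd degree; an Eulerian circuit needs every degree to be even, so none exists.

No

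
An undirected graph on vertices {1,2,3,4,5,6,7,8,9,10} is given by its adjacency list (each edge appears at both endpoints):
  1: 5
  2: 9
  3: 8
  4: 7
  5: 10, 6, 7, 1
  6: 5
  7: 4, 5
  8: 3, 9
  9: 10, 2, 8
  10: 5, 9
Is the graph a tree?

|V| = 10, |E| = 9.
It is connected with exactly 9 edges, hence acyclic — it is a tree.

Yes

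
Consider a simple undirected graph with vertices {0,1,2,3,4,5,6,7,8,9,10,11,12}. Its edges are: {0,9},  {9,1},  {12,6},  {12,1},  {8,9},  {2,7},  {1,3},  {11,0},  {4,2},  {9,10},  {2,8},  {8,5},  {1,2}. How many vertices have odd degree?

Degrees: 0:2, 1:4, 2:4, 3:1, 4:1, 5:1, 6:1, 7:1, 8:3, 9:4, 10:1, 11:1, 12:2
Odd-degree vertices: 3, 4, 5, 6, 7, 8, 10, 11.

8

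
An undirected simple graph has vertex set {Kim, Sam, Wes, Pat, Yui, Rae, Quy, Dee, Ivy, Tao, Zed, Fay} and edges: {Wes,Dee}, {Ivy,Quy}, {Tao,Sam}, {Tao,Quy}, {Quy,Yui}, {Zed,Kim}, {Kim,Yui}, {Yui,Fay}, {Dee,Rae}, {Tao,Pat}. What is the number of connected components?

Component: {Wes, Rae, Dee}
Component: {Kim, Sam, Pat, Yui, Quy, Ivy, Tao, Zed, Fay}

2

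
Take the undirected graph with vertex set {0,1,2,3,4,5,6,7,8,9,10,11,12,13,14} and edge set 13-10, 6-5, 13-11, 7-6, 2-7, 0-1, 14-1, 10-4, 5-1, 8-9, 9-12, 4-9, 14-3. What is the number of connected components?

Component: {4, 8, 9, 10, 11, 12, 13}
Component: {0, 1, 2, 3, 5, 6, 7, 14}

2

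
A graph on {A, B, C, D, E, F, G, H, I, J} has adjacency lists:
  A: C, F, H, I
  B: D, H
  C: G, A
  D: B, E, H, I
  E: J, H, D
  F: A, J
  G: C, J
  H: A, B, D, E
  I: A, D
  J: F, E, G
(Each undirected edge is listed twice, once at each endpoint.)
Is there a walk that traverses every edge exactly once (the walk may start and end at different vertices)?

Degrees: A:4, B:2, C:2, D:4, E:3, F:2, G:2, H:4, I:2, J:3
Odd-degree vertices: E, J (2 total).
The non-isolated vertices are connected and exactly 2 have odd degree, so an Eulerian trail exists (from E to J).

Yes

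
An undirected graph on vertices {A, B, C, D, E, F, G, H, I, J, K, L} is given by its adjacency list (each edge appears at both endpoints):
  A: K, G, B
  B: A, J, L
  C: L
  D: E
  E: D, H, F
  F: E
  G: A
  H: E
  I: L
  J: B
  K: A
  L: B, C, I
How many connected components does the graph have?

2

Component: {D, E, F, H}
Component: {A, B, C, G, I, J, K, L}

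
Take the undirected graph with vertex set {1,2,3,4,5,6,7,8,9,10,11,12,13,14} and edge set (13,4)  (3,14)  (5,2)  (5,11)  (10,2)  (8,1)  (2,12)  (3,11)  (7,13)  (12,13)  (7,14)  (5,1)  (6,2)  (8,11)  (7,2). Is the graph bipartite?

Yes

A valid 2-coloring puts {3, 4, 5, 6, 7, 8, 9, 10, 12} on one side and {1, 2, 11, 13, 14} on the other; every edge crosses between the two sides.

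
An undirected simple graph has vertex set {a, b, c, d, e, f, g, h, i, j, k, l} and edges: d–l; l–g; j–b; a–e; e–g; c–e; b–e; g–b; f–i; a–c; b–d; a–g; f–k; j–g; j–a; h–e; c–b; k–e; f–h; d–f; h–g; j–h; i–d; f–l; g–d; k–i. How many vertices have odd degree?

8

Degrees: a:4, b:5, c:3, d:5, e:6, f:5, g:7, h:4, i:3, j:4, k:3, l:3
Odd-degree vertices: b, c, d, f, g, i, k, l.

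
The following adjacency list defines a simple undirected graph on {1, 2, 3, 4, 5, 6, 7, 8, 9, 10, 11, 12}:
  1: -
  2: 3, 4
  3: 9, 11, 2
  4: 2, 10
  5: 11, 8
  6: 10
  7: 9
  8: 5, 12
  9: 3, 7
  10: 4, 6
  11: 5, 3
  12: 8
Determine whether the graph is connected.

No

Component: {1}
Component: {2, 3, 4, 5, 6, 7, 8, 9, 10, 11, 12}
There are 2 separate components, so the graph is not connected.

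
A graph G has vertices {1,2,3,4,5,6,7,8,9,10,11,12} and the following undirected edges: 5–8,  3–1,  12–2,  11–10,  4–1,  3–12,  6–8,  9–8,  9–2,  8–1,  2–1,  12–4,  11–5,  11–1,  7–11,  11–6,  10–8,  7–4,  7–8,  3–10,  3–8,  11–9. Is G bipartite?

No

3-10-8-3 is an odd cycle (length 3), and a bipartite graph can contain only even cycles.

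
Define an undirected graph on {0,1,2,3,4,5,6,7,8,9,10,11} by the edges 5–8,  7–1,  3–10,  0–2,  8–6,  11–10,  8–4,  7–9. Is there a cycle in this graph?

The graph has 12 vertices, 8 edges, and 4 connected components.
Since 8 = 12 - 4, the graph is a forest and contains no cycle.

No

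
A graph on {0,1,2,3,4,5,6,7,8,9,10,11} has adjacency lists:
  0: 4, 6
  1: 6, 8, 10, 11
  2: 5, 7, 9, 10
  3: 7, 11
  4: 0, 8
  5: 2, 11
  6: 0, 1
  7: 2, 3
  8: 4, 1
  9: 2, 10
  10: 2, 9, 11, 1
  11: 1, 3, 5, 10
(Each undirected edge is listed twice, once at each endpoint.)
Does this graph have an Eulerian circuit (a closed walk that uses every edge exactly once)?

Degrees: 0:2, 1:4, 2:4, 3:2, 4:2, 5:2, 6:2, 7:2, 8:2, 9:2, 10:4, 11:4
All degrees are even and the non-isolated vertices are connected — an Eulerian circuit exists.

Yes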